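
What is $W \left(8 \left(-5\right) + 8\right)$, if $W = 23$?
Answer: $-736$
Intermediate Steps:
$W \left(8 \left(-5\right) + 8\right) = 23 \left(8 \left(-5\right) + 8\right) = 23 \left(-40 + 8\right) = 23 \left(-32\right) = -736$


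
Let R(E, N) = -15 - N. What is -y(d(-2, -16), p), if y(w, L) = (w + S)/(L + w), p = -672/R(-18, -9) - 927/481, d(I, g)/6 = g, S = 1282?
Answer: -570466/6769 ≈ -84.276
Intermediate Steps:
d(I, g) = 6*g
p = 52945/481 (p = -672/(-15 - 1*(-9)) - 927/481 = -672/(-15 + 9) - 927*1/481 = -672/(-6) - 927/481 = -672*(-⅙) - 927/481 = 112 - 927/481 = 52945/481 ≈ 110.07)
y(w, L) = (1282 + w)/(L + w) (y(w, L) = (w + 1282)/(L + w) = (1282 + w)/(L + w))
-y(d(-2, -16), p) = -(1282 + 6*(-16))/(52945/481 + 6*(-16)) = -(1282 - 96)/(52945/481 - 96) = -1186/6769/481 = -481*1186/6769 = -1*570466/6769 = -570466/6769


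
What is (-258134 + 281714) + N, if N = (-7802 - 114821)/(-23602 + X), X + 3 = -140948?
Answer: 3880282363/164553 ≈ 23581.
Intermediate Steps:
X = -140951 (X = -3 - 140948 = -140951)
N = 122623/164553 (N = (-7802 - 114821)/(-23602 - 140951) = -122623/(-164553) = -122623*(-1/164553) = 122623/164553 ≈ 0.74519)
(-258134 + 281714) + N = (-258134 + 281714) + 122623/164553 = 23580 + 122623/164553 = 3880282363/164553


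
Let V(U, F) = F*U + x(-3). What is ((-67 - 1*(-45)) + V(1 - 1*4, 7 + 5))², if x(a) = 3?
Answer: 3025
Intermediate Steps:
V(U, F) = 3 + F*U (V(U, F) = F*U + 3 = 3 + F*U)
((-67 - 1*(-45)) + V(1 - 1*4, 7 + 5))² = ((-67 - 1*(-45)) + (3 + (7 + 5)*(1 - 1*4)))² = ((-67 + 45) + (3 + 12*(1 - 4)))² = (-22 + (3 + 12*(-3)))² = (-22 + (3 - 36))² = (-22 - 33)² = (-55)² = 3025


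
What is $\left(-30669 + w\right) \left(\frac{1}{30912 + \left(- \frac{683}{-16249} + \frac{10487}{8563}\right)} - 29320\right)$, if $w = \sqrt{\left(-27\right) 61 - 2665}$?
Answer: $\frac{3867773777933142831777}{4301277712336} - \frac{882794236705859331 i \sqrt{22}}{2150638856168} \approx 8.9922 \cdot 10^{8} - 1.9253 \cdot 10^{6} i$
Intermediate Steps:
$w = 14 i \sqrt{22}$ ($w = \sqrt{-1647 - 2665} = \sqrt{-4312} = 14 i \sqrt{22} \approx 65.666 i$)
$\left(-30669 + w\right) \left(\frac{1}{30912 + \left(- \frac{683}{-16249} + \frac{10487}{8563}\right)} - 29320\right) = \left(-30669 + 14 i \sqrt{22}\right) \left(\frac{1}{30912 + \left(- \frac{683}{-16249} + \frac{10487}{8563}\right)} - 29320\right) = \left(-30669 + 14 i \sqrt{22}\right) \left(\frac{1}{30912 + \left(\left(-683\right) \left(- \frac{1}{16249}\right) + 10487 \cdot \frac{1}{8563}\right)} - 29320\right) = \left(-30669 + 14 i \sqrt{22}\right) \left(\frac{1}{30912 + \left(\frac{683}{16249} + \frac{10487}{8563}\right)} - 29320\right) = \left(-30669 + 14 i \sqrt{22}\right) \left(\frac{1}{30912 + \frac{176251792}{139140187}} - 29320\right) = \left(-30669 + 14 i \sqrt{22}\right) \left(\frac{1}{\frac{4301277712336}{139140187}} - 29320\right) = \left(-30669 + 14 i \sqrt{22}\right) \left(\frac{139140187}{4301277712336} - 29320\right) = \left(-30669 + 14 i \sqrt{22}\right) \left(- \frac{126113462386551333}{4301277712336}\right) = \frac{3867773777933142831777}{4301277712336} - \frac{882794236705859331 i \sqrt{22}}{2150638856168}$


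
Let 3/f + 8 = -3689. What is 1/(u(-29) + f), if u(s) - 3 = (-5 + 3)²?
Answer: 3697/25876 ≈ 0.14287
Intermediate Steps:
f = -3/3697 (f = 3/(-8 - 3689) = 3/(-3697) = 3*(-1/3697) = -3/3697 ≈ -0.00081147)
u(s) = 7 (u(s) = 3 + (-5 + 3)² = 3 + (-2)² = 3 + 4 = 7)
1/(u(-29) + f) = 1/(7 - 3/3697) = 1/(25876/3697) = 3697/25876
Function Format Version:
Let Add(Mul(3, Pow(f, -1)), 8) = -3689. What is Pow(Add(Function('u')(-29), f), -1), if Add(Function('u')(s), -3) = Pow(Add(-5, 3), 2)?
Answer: Rational(3697, 25876) ≈ 0.14287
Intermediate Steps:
f = Rational(-3, 3697) (f = Mul(3, Pow(Add(-8, -3689), -1)) = Mul(3, Pow(-3697, -1)) = Mul(3, Rational(-1, 3697)) = Rational(-3, 3697) ≈ -0.00081147)
Function('u')(s) = 7 (Function('u')(s) = Add(3, Pow(Add(-5, 3), 2)) = Add(3, Pow(-2, 2)) = Add(3, 4) = 7)
Pow(Add(Function('u')(-29), f), -1) = Pow(Add(7, Rational(-3, 3697)), -1) = Pow(Rational(25876, 3697), -1) = Rational(3697, 25876)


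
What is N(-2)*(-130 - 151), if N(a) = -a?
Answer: -562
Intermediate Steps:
N(-2)*(-130 - 151) = (-1*(-2))*(-130 - 151) = 2*(-281) = -562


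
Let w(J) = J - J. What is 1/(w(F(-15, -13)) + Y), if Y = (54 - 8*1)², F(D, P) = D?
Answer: 1/2116 ≈ 0.00047259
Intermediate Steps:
Y = 2116 (Y = (54 - 8)² = 46² = 2116)
w(J) = 0
1/(w(F(-15, -13)) + Y) = 1/(0 + 2116) = 1/2116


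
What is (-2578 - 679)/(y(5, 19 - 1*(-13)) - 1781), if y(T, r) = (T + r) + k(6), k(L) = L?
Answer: 3257/1738 ≈ 1.8740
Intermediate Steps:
y(T, r) = 6 + T + r (y(T, r) = (T + r) + 6 = 6 + T + r)
(-2578 - 679)/(y(5, 19 - 1*(-13)) - 1781) = (-2578 - 679)/((6 + 5 + (19 - 1*(-13))) - 1781) = -3257/((6 + 5 + (19 + 13)) - 1781) = -3257/((6 + 5 + 32) - 1781) = -3257/(43 - 1781) = -3257/(-1738) = -3257*(-1/1738) = 3257/1738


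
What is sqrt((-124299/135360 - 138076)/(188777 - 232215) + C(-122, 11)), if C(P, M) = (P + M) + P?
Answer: I*sqrt(1532659189876000370)/81663440 ≈ 15.16*I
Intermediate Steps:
C(P, M) = M + 2*P (C(P, M) = (M + P) + P = M + 2*P)
sqrt((-124299/135360 - 138076)/(188777 - 232215) + C(-122, 11)) = sqrt((-124299/135360 - 138076)/(188777 - 232215) + (11 + 2*(-122))) = sqrt((-124299*1/135360 - 138076)/(-43438) + (11 - 244)) = sqrt((-13811/15040 - 138076)*(-1/43438) - 233) = sqrt(-2076676851/15040*(-1/43438) - 233) = sqrt(2076676851/653307520 - 233) = sqrt(-150143975309/653307520) = I*sqrt(1532659189876000370)/81663440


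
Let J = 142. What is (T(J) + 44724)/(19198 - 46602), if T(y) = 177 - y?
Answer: -3443/2108 ≈ -1.6333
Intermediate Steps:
(T(J) + 44724)/(19198 - 46602) = ((177 - 1*142) + 44724)/(19198 - 46602) = ((177 - 142) + 44724)/(-27404) = (35 + 44724)*(-1/27404) = 44759*(-1/27404) = -3443/2108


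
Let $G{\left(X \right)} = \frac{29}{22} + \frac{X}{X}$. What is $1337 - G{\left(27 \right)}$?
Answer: $\frac{29363}{22} \approx 1334.7$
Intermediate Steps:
$G{\left(X \right)} = \frac{51}{22}$ ($G{\left(X \right)} = 29 \cdot \frac{1}{22} + 1 = \frac{29}{22} + 1 = \frac{51}{22}$)
$1337 - G{\left(27 \right)} = 1337 - \frac{51}{22} = \frac{29363}{22}$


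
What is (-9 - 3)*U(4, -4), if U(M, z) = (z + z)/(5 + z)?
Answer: 96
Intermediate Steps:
U(M, z) = 2*z/(5 + z) (U(M, z) = (2*z)/(5 + z) = 2*z/(5 + z))
(-9 - 3)*U(4, -4) = (-9 - 3)*(2*(-4)/(5 - 4)) = -24*(-4)/1 = -24*(-4) = -12*(-8) = 96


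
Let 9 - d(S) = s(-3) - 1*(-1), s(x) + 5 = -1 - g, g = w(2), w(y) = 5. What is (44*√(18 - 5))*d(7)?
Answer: 836*√13 ≈ 3014.2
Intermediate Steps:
g = 5
s(x) = -11 (s(x) = -5 + (-1 - 1*5) = -5 + (-1 - 5) = -5 - 6 = -11)
d(S) = 19 (d(S) = 9 - (-11 - 1*(-1)) = 9 - (-11 + 1) = 9 - 1*(-10) = 9 + 10 = 19)
(44*√(18 - 5))*d(7) = (44*√(18 - 5))*19 = (44*√13)*19 = 836*√13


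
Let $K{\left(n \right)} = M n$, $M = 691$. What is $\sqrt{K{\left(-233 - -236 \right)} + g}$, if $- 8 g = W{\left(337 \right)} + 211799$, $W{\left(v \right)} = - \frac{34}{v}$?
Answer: $\frac{i \sqrt{44340721754}}{1348} \approx 156.21 i$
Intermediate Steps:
$K{\left(n \right)} = 691 n$
$g = - \frac{71376229}{2696}$ ($g = - \frac{- \frac{34}{337} + 211799}{8} = \left(- \frac{1}{8}\right) \frac{71376229}{337} = - \frac{71376229}{2696} \approx -26475.0$)
$\sqrt{K{\left(-233 - -236 \right)} + g} = \sqrt{691 \left(-233 - -236\right) - \frac{71376229}{2696}} = \sqrt{691 \left(-233 + 236\right) - \frac{71376229}{2696}} = \sqrt{691 \cdot 3 - \frac{71376229}{2696}} = \sqrt{2073 - \frac{71376229}{2696}} = \sqrt{- \frac{65787421}{2696}} = \frac{i \sqrt{44340721754}}{1348}$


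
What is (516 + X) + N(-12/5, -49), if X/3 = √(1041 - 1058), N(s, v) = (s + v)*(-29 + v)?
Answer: 22626/5 + 3*I*√17 ≈ 4525.2 + 12.369*I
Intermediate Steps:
N(s, v) = (-29 + v)*(s + v)
X = 3*I*√17 (X = 3*√(1041 - 1058) = 3*√(-17) = 3*(I*√17) = 3*I*√17 ≈ 12.369*I)
(516 + X) + N(-12/5, -49) = (516 + 3*I*√17) + ((-49)² - (-348)/5 - 29*(-49) - 12/5*(-49)) = (516 + 3*I*√17) + (2401 - (-348)/5 + 1421 - 12*⅕*(-49)) = (516 + 3*I*√17) + (2401 - 29*(-12/5) + 1421 - 12/5*(-49)) = (516 + 3*I*√17) + (2401 + 348/5 + 1421 + 588/5) = (516 + 3*I*√17) + 20046/5 = 22626/5 + 3*I*√17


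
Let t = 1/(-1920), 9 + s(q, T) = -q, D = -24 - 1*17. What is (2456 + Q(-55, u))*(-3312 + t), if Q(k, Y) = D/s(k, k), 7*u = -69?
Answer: -47877219689/5888 ≈ -8.1313e+6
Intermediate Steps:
D = -41 (D = -24 - 17 = -41)
u = -69/7 (u = (⅐)*(-69) = -69/7 ≈ -9.8571)
s(q, T) = -9 - q
Q(k, Y) = -41/(-9 - k)
t = -1/1920 ≈ -0.00052083
(2456 + Q(-55, u))*(-3312 + t) = (2456 + 41/(9 - 55))*(-3312 - 1/1920) = (2456 + 41/(-46))*(-6359041/1920) = (2456 + 41*(-1/46))*(-6359041/1920) = (2456 - 41/46)*(-6359041/1920) = (112935/46)*(-6359041/1920) = -47877219689/5888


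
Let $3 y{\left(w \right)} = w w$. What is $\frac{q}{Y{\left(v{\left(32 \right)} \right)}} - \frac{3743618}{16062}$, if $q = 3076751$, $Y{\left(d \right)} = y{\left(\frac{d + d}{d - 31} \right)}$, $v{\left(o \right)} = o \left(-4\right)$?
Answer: $\frac{1873911388678259}{526319616} \approx 3.5604 \cdot 10^{6}$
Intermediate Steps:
$v{\left(o \right)} = - 4 o$
$y{\left(w \right)} = \frac{w^{2}}{3}$ ($y{\left(w \right)} = \frac{w w}{3} = \frac{w^{2}}{3}$)
$Y{\left(d \right)} = \frac{4 d^{2}}{3 \left(-31 + d\right)^{2}}$ ($Y{\left(d \right)} = \frac{\left(\frac{d + d}{d - 31}\right)^{2}}{3} = \frac{\left(\frac{2 d}{-31 + d}\right)^{2}}{3} = \frac{4 d^{2} \frac{1}{\left(-31 + d\right)^{2}}}{3} = \frac{4 d^{2}}{3 \left(-31 + d\right)^{2}}$)
$\frac{q}{Y{\left(v{\left(32 \right)} \right)}} - \frac{3743618}{16062} = \frac{3076751}{\frac{4}{3} \left(\left(-4\right) 32\right)^{2} \frac{1}{\left(-31 - 128\right)^{2}}} - \frac{3743618}{16062} = \frac{3076751}{\frac{4}{3} \left(-128\right)^{2} \frac{1}{\left(-31 - 128\right)^{2}}} - \frac{1871809}{8031} = \frac{3076751}{\frac{4}{3} \cdot 16384 \cdot \frac{1}{25281}} - \frac{1871809}{8031} = \frac{3076751}{\frac{65536}{75843}} - \frac{1871809}{8031} = 3076751 \cdot \frac{75843}{65536} - \frac{1871809}{8031} = \frac{233350026093}{65536} - \frac{1871809}{8031} = \frac{1873911388678259}{526319616}$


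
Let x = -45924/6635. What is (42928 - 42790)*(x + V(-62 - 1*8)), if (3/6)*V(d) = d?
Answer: -134525712/6635 ≈ -20275.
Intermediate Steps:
V(d) = 2*d
x = -45924/6635 (x = -45924*1/6635 = -45924/6635 ≈ -6.9215)
(42928 - 42790)*(x + V(-62 - 1*8)) = (42928 - 42790)*(-45924/6635 + 2*(-62 - 1*8)) = 138*(-45924/6635 + 2*(-62 - 8)) = 138*(-45924/6635 + 2*(-70)) = 138*(-45924/6635 - 140) = 138*(-974824/6635) = -134525712/6635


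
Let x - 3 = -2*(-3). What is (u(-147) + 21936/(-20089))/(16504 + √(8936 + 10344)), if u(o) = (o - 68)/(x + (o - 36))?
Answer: 1036185073/119005016326212 - 502271*√1205/238010032652424 ≈ 8.6338e-6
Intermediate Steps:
x = 9 (x = 3 - 2*(-3) = 3 + 6 = 9)
u(o) = (-68 + o)/(-27 + o) (u(o) = (o - 68)/(9 + (o - 36)) = (-68 + o)/(9 + (-36 + o)) = (-68 + o)/(-27 + o))
(u(-147) + 21936/(-20089))/(16504 + √(8936 + 10344)) = ((-68 - 147)/(-27 - 147) + 21936/(-20089))/(16504 + √(8936 + 10344)) = (-215/(-174) + 21936*(-1/20089))/(16504 + √19280) = (-1/174*(-215) - 21936/20089)/(16504 + 4*√1205) = (215/174 - 21936/20089)/(16504 + 4*√1205) = 502271/(3495486*(16504 + 4*√1205))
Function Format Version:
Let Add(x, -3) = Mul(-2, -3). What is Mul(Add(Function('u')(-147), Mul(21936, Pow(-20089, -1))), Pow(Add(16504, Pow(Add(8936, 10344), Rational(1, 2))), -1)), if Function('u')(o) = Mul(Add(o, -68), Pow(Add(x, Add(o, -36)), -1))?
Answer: Add(Rational(1036185073, 119005016326212), Mul(Rational(-502271, 238010032652424), Pow(1205, Rational(1, 2)))) ≈ 8.6338e-6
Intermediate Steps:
x = 9 (x = Add(3, Mul(-2, -3)) = Add(3, 6) = 9)
Function('u')(o) = Mul(Pow(Add(-27, o), -1), Add(-68, o)) (Function('u')(o) = Mul(Add(o, -68), Pow(Add(9, Add(o, -36)), -1)) = Mul(Add(-68, o), Pow(Add(9, Add(-36, o)), -1)) = Mul(Add(-68, o), Pow(Add(-27, o), -1)) = Mul(Pow(Add(-27, o), -1), Add(-68, o)))
Mul(Add(Function('u')(-147), Mul(21936, Pow(-20089, -1))), Pow(Add(16504, Pow(Add(8936, 10344), Rational(1, 2))), -1)) = Mul(Add(Mul(Pow(Add(-27, -147), -1), Add(-68, -147)), Mul(21936, Pow(-20089, -1))), Pow(Add(16504, Pow(Add(8936, 10344), Rational(1, 2))), -1)) = Mul(Add(Mul(Pow(-174, -1), -215), Mul(21936, Rational(-1, 20089))), Pow(Add(16504, Pow(19280, Rational(1, 2))), -1)) = Mul(Add(Mul(Rational(-1, 174), -215), Rational(-21936, 20089)), Pow(Add(16504, Mul(4, Pow(1205, Rational(1, 2)))), -1)) = Mul(Add(Rational(215, 174), Rational(-21936, 20089)), Pow(Add(16504, Mul(4, Pow(1205, Rational(1, 2)))), -1)) = Mul(Rational(502271, 3495486), Pow(Add(16504, Mul(4, Pow(1205, Rational(1, 2)))), -1))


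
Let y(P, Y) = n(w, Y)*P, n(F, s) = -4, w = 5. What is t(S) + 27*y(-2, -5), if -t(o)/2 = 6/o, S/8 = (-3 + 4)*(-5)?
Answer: 2163/10 ≈ 216.30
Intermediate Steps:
S = -40 (S = 8*((-3 + 4)*(-5)) = 8*(1*(-5)) = 8*(-5) = -40)
t(o) = -12/o
y(P, Y) = -4*P
t(S) + 27*y(-2, -5) = -12/(-40) + 27*(-4*(-2)) = -12*(-1/40) + 27*8 = 3/10 + 216 = 2163/10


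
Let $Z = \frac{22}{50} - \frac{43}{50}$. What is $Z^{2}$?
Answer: $\frac{441}{2500} \approx 0.1764$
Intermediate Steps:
$Z = - \frac{21}{50}$ ($Z = 22 \cdot \frac{1}{50} - \frac{43}{50} = \frac{11}{25} - \frac{43}{50} = - \frac{21}{50} \approx -0.42$)
$Z^{2} = \left(- \frac{21}{50}\right)^{2} = \frac{441}{2500}$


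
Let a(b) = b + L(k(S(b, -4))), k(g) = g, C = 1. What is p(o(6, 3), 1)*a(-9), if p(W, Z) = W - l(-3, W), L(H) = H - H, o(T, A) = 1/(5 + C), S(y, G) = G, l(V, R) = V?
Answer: -57/2 ≈ -28.500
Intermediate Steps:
o(T, A) = 1/6 (o(T, A) = 1/(5 + 1) = 1/6)
L(H) = 0
p(W, Z) = 3 + W (p(W, Z) = W - 1*(-3) = W + 3 = 3 + W)
a(b) = b (a(b) = b + 0 = b)
p(o(6, 3), 1)*a(-9) = (3 + 1/6)*(-9) = (19/6)*(-9) = -57/2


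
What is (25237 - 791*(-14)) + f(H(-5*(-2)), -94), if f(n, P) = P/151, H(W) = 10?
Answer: 5482867/151 ≈ 36310.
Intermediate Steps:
f(n, P) = P/151 (f(n, P) = P*(1/151) = P/151)
(25237 - 791*(-14)) + f(H(-5*(-2)), -94) = (25237 - 791*(-14)) + (1/151)*(-94) = (25237 + 11074) - 94/151 = 36311 - 94/151 = 5482867/151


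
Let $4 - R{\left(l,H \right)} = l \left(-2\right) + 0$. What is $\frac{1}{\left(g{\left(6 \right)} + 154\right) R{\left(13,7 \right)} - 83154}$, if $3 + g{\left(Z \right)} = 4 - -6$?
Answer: $- \frac{1}{78324} \approx -1.2767 \cdot 10^{-5}$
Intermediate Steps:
$g{\left(Z \right)} = 7$ ($g{\left(Z \right)} = -3 + \left(4 - -6\right) = -3 + \left(4 + 6\right) = -3 + 10 = 7$)
$R{\left(l,H \right)} = 4 + 2 l$ ($R{\left(l,H \right)} = 4 - \left(l \left(-2\right) + 0\right) = 4 - \left(- 2 l + 0\right) = 4 - - 2 l = 4 + 2 l$)
$\frac{1}{\left(g{\left(6 \right)} + 154\right) R{\left(13,7 \right)} - 83154} = \frac{1}{\left(7 + 154\right) \left(4 + 2 \cdot 13\right) - 83154} = \frac{1}{161 \left(4 + 26\right) - 83154} = \frac{1}{161 \cdot 30 - 83154} = \frac{1}{4830 - 83154} = \frac{1}{-78324} = - \frac{1}{78324}$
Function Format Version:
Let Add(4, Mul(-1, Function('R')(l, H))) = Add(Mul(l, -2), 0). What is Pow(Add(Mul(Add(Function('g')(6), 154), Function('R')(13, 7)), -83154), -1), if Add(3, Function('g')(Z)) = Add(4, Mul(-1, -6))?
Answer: Rational(-1, 78324) ≈ -1.2767e-5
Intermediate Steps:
Function('g')(Z) = 7 (Function('g')(Z) = Add(-3, Add(4, Mul(-1, -6))) = Add(-3, Add(4, 6)) = Add(-3, 10) = 7)
Function('R')(l, H) = Add(4, Mul(2, l)) (Function('R')(l, H) = Add(4, Mul(-1, Add(Mul(l, -2), 0))) = Add(4, Mul(-1, Add(Mul(-2, l), 0))) = Add(4, Mul(-1, Mul(-2, l))) = Add(4, Mul(2, l)))
Pow(Add(Mul(Add(Function('g')(6), 154), Function('R')(13, 7)), -83154), -1) = Pow(Add(Mul(Add(7, 154), Add(4, Mul(2, 13))), -83154), -1) = Pow(Add(Mul(161, Add(4, 26)), -83154), -1) = Pow(Add(Mul(161, 30), -83154), -1) = Pow(Add(4830, -83154), -1) = Pow(-78324, -1) = Rational(-1, 78324)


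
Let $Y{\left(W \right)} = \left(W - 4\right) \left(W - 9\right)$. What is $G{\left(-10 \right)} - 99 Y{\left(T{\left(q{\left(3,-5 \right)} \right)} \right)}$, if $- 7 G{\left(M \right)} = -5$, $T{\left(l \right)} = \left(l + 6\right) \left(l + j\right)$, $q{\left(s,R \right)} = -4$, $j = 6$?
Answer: $\frac{5}{7} \approx 0.71429$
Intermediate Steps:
$T{\left(l \right)} = \left(6 + l\right)^{2}$ ($T{\left(l \right)} = \left(l + 6\right) \left(l + 6\right) = \left(6 + l\right) \left(6 + l\right) = \left(6 + l\right)^{2}$)
$G{\left(M \right)} = \frac{5}{7}$ ($G{\left(M \right)} = \left(- \frac{1}{7}\right) \left(-5\right) = \frac{5}{7}$)
$Y{\left(W \right)} = \left(-9 + W\right) \left(-4 + W\right)$ ($Y{\left(W \right)} = \left(-4 + W\right) \left(-9 + W\right) = \left(-9 + W\right) \left(-4 + W\right)$)
$G{\left(-10 \right)} - 99 Y{\left(T{\left(q{\left(3,-5 \right)} \right)} \right)} = \frac{5}{7} - 99 \left(36 + \left(36 + \left(-4\right)^{2} + 12 \left(-4\right)\right)^{2} - 13 \left(36 + \left(-4\right)^{2} + 12 \left(-4\right)\right)\right) = \frac{5}{7} - 99 \left(36 + \left(36 + 16 - 48\right)^{2} - 13 \left(36 + 16 - 48\right)\right) = \frac{5}{7} - 99 \left(36 + 4^{2} - 52\right) = \frac{5}{7} - 99 \left(36 + 16 - 52\right) = \frac{5}{7} - 0 = \frac{5}{7} + 0 = \frac{5}{7}$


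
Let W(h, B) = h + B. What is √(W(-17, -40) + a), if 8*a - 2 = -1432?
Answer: I*√943/2 ≈ 15.354*I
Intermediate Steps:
a = -715/4 (a = ¼ + (⅛)*(-1432) = ¼ - 179 = -715/4 ≈ -178.75)
W(h, B) = B + h
√(W(-17, -40) + a) = √((-40 - 17) - 715/4) = √(-57 - 715/4) = √(-943/4) = I*√943/2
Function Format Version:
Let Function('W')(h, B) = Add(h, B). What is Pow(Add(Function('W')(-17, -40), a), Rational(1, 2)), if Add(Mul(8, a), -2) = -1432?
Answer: Mul(Rational(1, 2), I, Pow(943, Rational(1, 2))) ≈ Mul(15.354, I)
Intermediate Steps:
a = Rational(-715, 4) (a = Add(Rational(1, 4), Mul(Rational(1, 8), -1432)) = Add(Rational(1, 4), -179) = Rational(-715, 4) ≈ -178.75)
Function('W')(h, B) = Add(B, h)
Pow(Add(Function('W')(-17, -40), a), Rational(1, 2)) = Pow(Add(Add(-40, -17), Rational(-715, 4)), Rational(1, 2)) = Pow(Add(-57, Rational(-715, 4)), Rational(1, 2)) = Pow(Rational(-943, 4), Rational(1, 2)) = Mul(Rational(1, 2), I, Pow(943, Rational(1, 2)))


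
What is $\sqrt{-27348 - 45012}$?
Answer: $6 i \sqrt{2010} \approx 269.0 i$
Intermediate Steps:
$\sqrt{-27348 - 45012} = \sqrt{-72360} = 6 i \sqrt{2010}$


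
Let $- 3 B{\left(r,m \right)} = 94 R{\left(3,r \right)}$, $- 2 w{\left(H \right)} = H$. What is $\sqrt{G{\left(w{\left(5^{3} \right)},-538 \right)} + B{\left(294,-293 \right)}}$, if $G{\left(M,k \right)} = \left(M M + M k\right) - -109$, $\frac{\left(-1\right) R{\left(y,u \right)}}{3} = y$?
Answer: $\frac{\sqrt{151689}}{2} \approx 194.74$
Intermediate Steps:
$w{\left(H \right)} = - \frac{H}{2}$
$R{\left(y,u \right)} = - 3 y$
$B{\left(r,m \right)} = 282$ ($B{\left(r,m \right)} = - \frac{94 \left(\left(-3\right) 3\right)}{3} = - \frac{94 \left(-9\right)}{3} = \left(- \frac{1}{3}\right) \left(-846\right) = 282$)
$G{\left(M,k \right)} = 109 + M^{2} + M k$ ($G{\left(M,k \right)} = \left(M^{2} + M k\right) + 109 = 109 + M^{2} + M k$)
$\sqrt{G{\left(w{\left(5^{3} \right)},-538 \right)} + B{\left(294,-293 \right)}} = \sqrt{\left(109 + \left(- \frac{5^{3}}{2}\right)^{2} + - \frac{5^{3}}{2} \left(-538\right)\right) + 282} = \sqrt{\left(109 + \left(\left(- \frac{1}{2}\right) 125\right)^{2} + \left(- \frac{1}{2}\right) 125 \left(-538\right)\right) + 282} = \sqrt{\left(109 + \left(- \frac{125}{2}\right)^{2} - -33625\right) + 282} = \sqrt{\left(109 + \frac{15625}{4} + 33625\right) + 282} = \sqrt{\frac{150561}{4} + 282} = \sqrt{\frac{151689}{4}} = \frac{\sqrt{151689}}{2}$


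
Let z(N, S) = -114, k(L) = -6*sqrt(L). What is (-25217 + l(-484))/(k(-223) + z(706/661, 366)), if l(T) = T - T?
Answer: 479123/3504 - 25217*I*sqrt(223)/3504 ≈ 136.74 - 107.47*I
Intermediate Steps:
l(T) = 0
(-25217 + l(-484))/(k(-223) + z(706/661, 366)) = (-25217 + 0)/(-6*I*sqrt(223) - 114) = -25217/(-6*I*sqrt(223) - 114) = -25217/(-114 - 6*I*sqrt(223))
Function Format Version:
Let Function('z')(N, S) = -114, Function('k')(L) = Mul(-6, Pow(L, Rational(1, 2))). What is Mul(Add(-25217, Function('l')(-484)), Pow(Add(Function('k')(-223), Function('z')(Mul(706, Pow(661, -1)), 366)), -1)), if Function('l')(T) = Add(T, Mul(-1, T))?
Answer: Add(Rational(479123, 3504), Mul(Rational(-25217, 3504), I, Pow(223, Rational(1, 2)))) ≈ Add(136.74, Mul(-107.47, I))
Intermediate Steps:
Function('l')(T) = 0
Mul(Add(-25217, Function('l')(-484)), Pow(Add(Function('k')(-223), Function('z')(Mul(706, Pow(661, -1)), 366)), -1)) = Mul(Add(-25217, 0), Pow(Add(Mul(-6, Pow(-223, Rational(1, 2))), -114), -1)) = Mul(-25217, Pow(Add(Mul(-6, Mul(I, Pow(223, Rational(1, 2)))), -114), -1)) = Mul(-25217, Pow(Add(Mul(-6, I, Pow(223, Rational(1, 2))), -114), -1)) = Mul(-25217, Pow(Add(-114, Mul(-6, I, Pow(223, Rational(1, 2)))), -1))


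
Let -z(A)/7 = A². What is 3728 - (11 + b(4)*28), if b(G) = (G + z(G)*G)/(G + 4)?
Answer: 5271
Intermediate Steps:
z(A) = -7*A²
b(G) = (G - 7*G³)/(4 + G) (b(G) = (G + (-7*G²)*G)/(G + 4) = (G - 7*G³)/(4 + G))
3728 - (11 + b(4)*28) = 3728 - (11 + ((4 - 7*4³)/(4 + 4))*28) = 3728 - (11 + ((4 - 7*64)/8)*28) = 3728 - (11 + ((4 - 448)/8)*28) = 3728 - (11 + ((⅛)*(-444))*28) = 3728 - (11 - 111/2*28) = 3728 - (11 - 1554) = 3728 - 1*(-1543) = 3728 + 1543 = 5271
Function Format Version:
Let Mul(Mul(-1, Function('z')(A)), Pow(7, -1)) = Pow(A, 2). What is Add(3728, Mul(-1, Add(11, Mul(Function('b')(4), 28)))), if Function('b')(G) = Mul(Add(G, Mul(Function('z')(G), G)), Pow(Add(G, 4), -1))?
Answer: 5271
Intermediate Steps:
Function('z')(A) = Mul(-7, Pow(A, 2))
Function('b')(G) = Mul(Pow(Add(4, G), -1), Add(G, Mul(-7, Pow(G, 3)))) (Function('b')(G) = Mul(Add(G, Mul(Mul(-7, Pow(G, 2)), G)), Pow(Add(G, 4), -1)) = Mul(Add(G, Mul(-7, Pow(G, 3))), Pow(Add(4, G), -1)) = Mul(Pow(Add(4, G), -1), Add(G, Mul(-7, Pow(G, 3)))))
Add(3728, Mul(-1, Add(11, Mul(Function('b')(4), 28)))) = Add(3728, Mul(-1, Add(11, Mul(Mul(Pow(Add(4, 4), -1), Add(4, Mul(-7, Pow(4, 3)))), 28)))) = Add(3728, Mul(-1, Add(11, Mul(Mul(Pow(8, -1), Add(4, Mul(-7, 64))), 28)))) = Add(3728, Mul(-1, Add(11, Mul(Mul(Rational(1, 8), Add(4, -448)), 28)))) = Add(3728, Mul(-1, Add(11, Mul(Mul(Rational(1, 8), -444), 28)))) = Add(3728, Mul(-1, Add(11, Mul(Rational(-111, 2), 28)))) = Add(3728, Mul(-1, Add(11, -1554))) = Add(3728, Mul(-1, -1543)) = Add(3728, 1543) = 5271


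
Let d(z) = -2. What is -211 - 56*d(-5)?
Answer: -99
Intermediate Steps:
-211 - 56*d(-5) = -211 - 56*(-2) = -211 + 112 = -99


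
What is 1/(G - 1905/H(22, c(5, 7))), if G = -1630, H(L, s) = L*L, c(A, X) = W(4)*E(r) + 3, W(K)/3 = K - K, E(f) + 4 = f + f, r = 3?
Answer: -484/790825 ≈ -0.00061202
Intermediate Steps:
E(f) = -4 + 2*f (E(f) = -4 + (f + f) = -4 + 2*f)
W(K) = 0 (W(K) = 3*(K - K) = 3*0 = 0)
c(A, X) = 3 (c(A, X) = 0*(-4 + 2*3) + 3 = 0*(-4 + 6) + 3 = 0*2 + 3 = 0 + 3 = 3)
H(L, s) = L²
1/(G - 1905/H(22, c(5, 7))) = 1/(-1630 - 1905/(22²)) = 1/(-1630 - 1905/484) = 1/(-790825/484) = -484/790825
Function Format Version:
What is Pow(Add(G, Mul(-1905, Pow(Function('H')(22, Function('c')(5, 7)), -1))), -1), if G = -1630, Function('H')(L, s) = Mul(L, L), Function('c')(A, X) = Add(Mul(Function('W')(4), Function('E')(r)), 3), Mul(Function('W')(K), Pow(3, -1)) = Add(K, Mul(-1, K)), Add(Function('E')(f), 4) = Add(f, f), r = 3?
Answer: Rational(-484, 790825) ≈ -0.00061202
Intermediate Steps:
Function('E')(f) = Add(-4, Mul(2, f)) (Function('E')(f) = Add(-4, Add(f, f)) = Add(-4, Mul(2, f)))
Function('W')(K) = 0 (Function('W')(K) = Mul(3, Add(K, Mul(-1, K))) = Mul(3, 0) = 0)
Function('c')(A, X) = 3 (Function('c')(A, X) = Add(Mul(0, Add(-4, Mul(2, 3))), 3) = Add(Mul(0, Add(-4, 6)), 3) = Add(Mul(0, 2), 3) = Add(0, 3) = 3)
Function('H')(L, s) = Pow(L, 2)
Pow(Add(G, Mul(-1905, Pow(Function('H')(22, Function('c')(5, 7)), -1))), -1) = Pow(Add(-1630, Mul(-1905, Pow(Pow(22, 2), -1))), -1) = Pow(Add(-1630, Mul(-1905, Pow(484, -1))), -1) = Pow(Add(-1630, Mul(-1905, Rational(1, 484))), -1) = Pow(Add(-1630, Rational(-1905, 484)), -1) = Pow(Rational(-790825, 484), -1) = Rational(-484, 790825)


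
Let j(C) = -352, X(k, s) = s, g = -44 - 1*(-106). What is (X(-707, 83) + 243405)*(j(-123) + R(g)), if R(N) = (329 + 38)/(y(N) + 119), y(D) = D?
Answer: -15423747360/181 ≈ -8.5214e+7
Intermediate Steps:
g = 62 (g = -44 + 106 = 62)
R(N) = 367/(119 + N) (R(N) = (329 + 38)/(N + 119) = 367/(119 + N))
(X(-707, 83) + 243405)*(j(-123) + R(g)) = (83 + 243405)*(-352 + 367/(119 + 62)) = 243488*(-352 + 367/181) = 243488*(-63345/181) = -15423747360/181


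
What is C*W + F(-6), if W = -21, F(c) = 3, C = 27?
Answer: -564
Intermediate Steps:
C*W + F(-6) = 27*(-21) + 3 = -567 + 3 = -564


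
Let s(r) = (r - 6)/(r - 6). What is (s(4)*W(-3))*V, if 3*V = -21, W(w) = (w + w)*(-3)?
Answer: -126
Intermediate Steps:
s(r) = 1 (s(r) = (-6 + r)/(-6 + r) = 1)
W(w) = -6*w (W(w) = (2*w)*(-3) = -6*w)
V = -7 (V = (1/3)*(-21) = -7)
(s(4)*W(-3))*V = (1*(-6*(-3)))*(-7) = (1*18)*(-7) = 18*(-7) = -126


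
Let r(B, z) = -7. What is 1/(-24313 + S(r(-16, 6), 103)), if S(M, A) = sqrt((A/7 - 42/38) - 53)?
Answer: -3233629/78619227116 - 13*I*sqrt(4123)/78619227116 ≈ -4.113e-5 - 1.0617e-8*I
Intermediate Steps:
S(M, A) = sqrt(-1028/19 + A/7) (S(M, A) = sqrt((A*(1/7) - 42*1/38) - 53) = sqrt((A/7 - 21/19) - 53) = sqrt((-21/19 + A/7) - 53) = sqrt(-1028/19 + A/7))
1/(-24313 + S(r(-16, 6), 103)) = 1/(-24313 + sqrt(-957068 + 2527*103)/133) = 1/(-24313 + sqrt(-957068 + 260281)/133) = 1/(-24313 + sqrt(-696787)/133) = 1/(-24313 + (13*I*sqrt(4123))/133) = 1/(-24313 + 13*I*sqrt(4123)/133)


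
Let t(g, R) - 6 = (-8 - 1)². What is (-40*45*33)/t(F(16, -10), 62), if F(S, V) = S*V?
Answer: -19800/29 ≈ -682.76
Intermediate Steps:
t(g, R) = 87 (t(g, R) = 6 + (-8 - 1)² = 6 + (-9)² = 6 + 81 = 87)
(-40*45*33)/t(F(16, -10), 62) = (-40*45*33)/87 = -1800*33*(1/87) = -59400*1/87 = -19800/29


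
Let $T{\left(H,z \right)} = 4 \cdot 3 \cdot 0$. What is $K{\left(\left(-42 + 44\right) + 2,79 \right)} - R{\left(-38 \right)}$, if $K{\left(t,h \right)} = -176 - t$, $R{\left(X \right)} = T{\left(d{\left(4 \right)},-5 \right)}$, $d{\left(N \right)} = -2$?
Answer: $-180$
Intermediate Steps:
$T{\left(H,z \right)} = 0$ ($T{\left(H,z \right)} = 12 \cdot 0 = 0$)
$R{\left(X \right)} = 0$
$K{\left(\left(-42 + 44\right) + 2,79 \right)} - R{\left(-38 \right)} = \left(-176 - \left(\left(-42 + 44\right) + 2\right)\right) - 0 = \left(-176 - \left(2 + 2\right)\right) + 0 = \left(-176 - 4\right) + 0 = -180 + 0 = -180$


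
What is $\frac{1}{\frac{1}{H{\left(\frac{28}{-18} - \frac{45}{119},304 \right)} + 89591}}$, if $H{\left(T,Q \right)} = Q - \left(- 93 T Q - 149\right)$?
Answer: $\frac{12628604}{357} \approx 35374.0$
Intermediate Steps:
$H{\left(T,Q \right)} = 149 + Q + 93 Q T$ ($H{\left(T,Q \right)} = Q - \left(- 93 Q T - 149\right) = Q - \left(-149 - 93 Q T\right) = Q + \left(149 + 93 Q T\right) = 149 + Q + 93 Q T$)
$\frac{1}{\frac{1}{H{\left(\frac{28}{-18} - \frac{45}{119},304 \right)} + 89591}} = \frac{1}{\frac{1}{\left(149 + 304 + 93 \cdot 304 \left(\frac{28}{-18} - \frac{45}{119}\right)\right) + 89591}} = \frac{1}{\frac{1}{\left(149 + 304 + 93 \cdot 304 \left(28 \left(- \frac{1}{18}\right) - \frac{45}{119}\right)\right) + 89591}} = \frac{1}{\frac{1}{\left(149 + 304 + 93 \cdot 304 \left(- \frac{14}{9} - \frac{45}{119}\right)\right) + 89591}} = \frac{1}{\frac{1}{\left(149 + 304 + 93 \cdot 304 \left(- \frac{2071}{1071}\right)\right) + 89591}} = \frac{1}{\frac{1}{\left(149 + 304 - \frac{19517104}{357}\right) + 89591}} = \frac{1}{\frac{1}{- \frac{19355383}{357} + 89591}} = \frac{1}{\frac{1}{\frac{12628604}{357}}} = \frac{1}{\frac{357}{12628604}} = \frac{12628604}{357}$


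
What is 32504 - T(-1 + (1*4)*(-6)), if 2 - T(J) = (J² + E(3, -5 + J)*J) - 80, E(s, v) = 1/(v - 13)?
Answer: 1421046/43 ≈ 33048.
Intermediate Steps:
E(s, v) = 1/(-13 + v)
T(J) = 82 - J² - J/(-18 + J) (T(J) = 2 - ((J² + J/(-13 + (-5 + J))) - 80) = 2 - ((J² + J/(-18 + J)) - 80) = 2 - (-80 + J² + J/(-18 + J)) = 2 + (80 - J² - J/(-18 + J)) = 82 - J² - J/(-18 + J))
32504 - T(-1 + (1*4)*(-6)) = 32504 - (-(-1 + (1*4)*(-6)) + (-18 + (-1 + (1*4)*(-6)))*(82 - (-1 + (1*4)*(-6))²))/(-18 + (-1 + (1*4)*(-6))) = 32504 - (-(-1 + 4*(-6)) + (-18 + (-1 + 4*(-6)))*(82 - (-1 + 4*(-6))²))/(-18 + (-1 + 4*(-6))) = 32504 - (-(-1 - 24) + (-18 + (-1 - 24))*(82 - (-1 - 24)²))/(-18 + (-1 - 24)) = 32504 - (-1*(-25) + (-18 - 25)*(82 - 1*(-25)²))/(-18 - 25) = 32504 - (25 - 43*(82 - 1*625))/(-43) = 32504 - (-1)*(25 - 43*(82 - 625))/43 = 32504 - (-1)*(25 - 43*(-543))/43 = 32504 - (-1)*(25 + 23349)/43 = 32504 - (-1)*23374/43 = 32504 - 1*(-23374/43) = 32504 + 23374/43 = 1421046/43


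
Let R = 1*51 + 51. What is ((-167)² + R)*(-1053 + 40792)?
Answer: 1112334349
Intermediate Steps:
R = 102 (R = 51 + 51 = 102)
((-167)² + R)*(-1053 + 40792) = ((-167)² + 102)*(-1053 + 40792) = (27889 + 102)*39739 = 27991*39739 = 1112334349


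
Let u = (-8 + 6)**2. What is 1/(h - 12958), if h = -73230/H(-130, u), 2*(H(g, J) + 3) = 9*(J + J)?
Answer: -11/166948 ≈ -6.5889e-5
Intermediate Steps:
u = 4 (u = (-2)**2 = 4)
H(g, J) = -3 + 9*J (H(g, J) = -3 + (9*(J + J))/2 = -3 + (9*(2*J))/2 = -3 + (18*J)/2 = -3 + 9*J)
h = -24410/11 (h = -73230/(-3 + 9*4) = -73230/(-3 + 36) = -73230/33 = -73230*1/33 = -24410/11 ≈ -2219.1)
1/(h - 12958) = 1/(-24410/11 - 12958) = 1/(-166948/11) = -11/166948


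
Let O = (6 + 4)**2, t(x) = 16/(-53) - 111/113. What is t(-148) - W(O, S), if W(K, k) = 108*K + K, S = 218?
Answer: -65287791/5989 ≈ -10901.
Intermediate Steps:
t(x) = -7691/5989 (t(x) = 16*(-1/53) - 111*1/113 = -16/53 - 111/113 = -7691/5989)
O = 100 (O = 10**2 = 100)
W(K, k) = 109*K
t(-148) - W(O, S) = -7691/5989 - 109*100 = -7691/5989 - 1*10900 = -7691/5989 - 10900 = -65287791/5989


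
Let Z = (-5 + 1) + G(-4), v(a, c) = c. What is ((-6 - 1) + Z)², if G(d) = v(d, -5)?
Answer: 256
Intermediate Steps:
G(d) = -5
Z = -9 (Z = (-5 + 1) - 5 = -4 - 5 = -9)
((-6 - 1) + Z)² = ((-6 - 1) - 9)² = (-7 - 9)² = (-16)² = 256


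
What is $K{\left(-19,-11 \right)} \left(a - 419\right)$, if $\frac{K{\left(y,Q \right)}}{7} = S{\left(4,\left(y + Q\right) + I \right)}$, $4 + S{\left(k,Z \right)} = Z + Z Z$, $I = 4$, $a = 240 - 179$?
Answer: $-1618876$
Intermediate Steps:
$a = 61$ ($a = 240 - 179 = 61$)
$S{\left(k,Z \right)} = -4 + Z + Z^{2}$ ($S{\left(k,Z \right)} = -4 + \left(Z + Z Z\right) = -4 + \left(Z + Z^{2}\right) = -4 + Z + Z^{2}$)
$K{\left(y,Q \right)} = 7 Q + 7 y + 7 \left(4 + Q + y\right)^{2}$ ($K{\left(y,Q \right)} = 7 \left(-4 + \left(\left(y + Q\right) + 4\right) + \left(\left(y + Q\right) + 4\right)^{2}\right) = 7 \left(-4 + \left(\left(Q + y\right) + 4\right) + \left(\left(Q + y\right) + 4\right)^{2}\right) = 7 \left(-4 + \left(4 + Q + y\right) + \left(4 + Q + y\right)^{2}\right) = 7 \left(Q + y + \left(4 + Q + y\right)^{2}\right) = 7 Q + 7 y + 7 \left(4 + Q + y\right)^{2}$)
$K{\left(-19,-11 \right)} \left(a - 419\right) = \left(7 \left(-11\right) + 7 \left(-19\right) + 7 \left(4 - 11 - 19\right)^{2}\right) \left(61 - 419\right) = \left(-77 - 133 + 7 \left(-26\right)^{2}\right) \left(-358\right) = \left(-77 - 133 + 7 \cdot 676\right) \left(-358\right) = \left(-77 - 133 + 4732\right) \left(-358\right) = 4522 \left(-358\right) = -1618876$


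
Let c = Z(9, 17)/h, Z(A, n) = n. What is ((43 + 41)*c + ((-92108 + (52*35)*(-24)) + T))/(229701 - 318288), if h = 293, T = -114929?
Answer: 73458653/25955991 ≈ 2.8301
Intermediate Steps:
c = 17/293 ≈ 0.058020
((43 + 41)*c + ((-92108 + (52*35)*(-24)) + T))/(229701 - 318288) = ((43 + 41)*(17/293) + ((-92108 + (52*35)*(-24)) - 114929))/(229701 - 318288) = (84*(17/293) + ((-92108 + 1820*(-24)) - 114929))/(-88587) = (1428/293 + ((-92108 - 43680) - 114929))*(-1/88587) = (1428/293 + (-135788 - 114929))*(-1/88587) = (1428/293 - 250717)*(-1/88587) = -73458653/293*(-1/88587) = 73458653/25955991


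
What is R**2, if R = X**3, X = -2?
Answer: 64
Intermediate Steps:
R = -8 (R = (-2)**3 = -8)
R**2 = (-8)**2 = 64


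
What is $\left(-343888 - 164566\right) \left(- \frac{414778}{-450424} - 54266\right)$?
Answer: $\frac{238995810702437}{8662} \approx 2.7591 \cdot 10^{10}$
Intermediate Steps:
$\left(-343888 - 164566\right) \left(- \frac{414778}{-450424} - 54266\right) = - 508454 \left(\left(-414778\right) \left(- \frac{1}{450424}\right) - 54266\right) = - 508454 \left(\frac{15953}{17324} - 54266\right) = \left(-508454\right) \left(- \frac{940088231}{17324}\right) = \frac{238995810702437}{8662}$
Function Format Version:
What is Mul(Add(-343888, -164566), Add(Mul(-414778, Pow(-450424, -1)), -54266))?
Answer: Rational(238995810702437, 8662) ≈ 2.7591e+10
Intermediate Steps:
Mul(Add(-343888, -164566), Add(Mul(-414778, Pow(-450424, -1)), -54266)) = Mul(-508454, Add(Mul(-414778, Rational(-1, 450424)), -54266)) = Mul(-508454, Add(Rational(15953, 17324), -54266)) = Mul(-508454, Rational(-940088231, 17324)) = Rational(238995810702437, 8662)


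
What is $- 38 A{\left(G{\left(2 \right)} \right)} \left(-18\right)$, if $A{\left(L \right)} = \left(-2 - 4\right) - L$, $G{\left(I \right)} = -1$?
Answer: $-3420$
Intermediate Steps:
$A{\left(L \right)} = -6 - L$ ($A{\left(L \right)} = \left(-2 - 4\right) - L = -6 - L$)
$- 38 A{\left(G{\left(2 \right)} \right)} \left(-18\right) = - 38 \left(-6 - -1\right) \left(-18\right) = - 38 \left(-6 + 1\right) \left(-18\right) = \left(-38\right) \left(-5\right) \left(-18\right) = 190 \left(-18\right) = -3420$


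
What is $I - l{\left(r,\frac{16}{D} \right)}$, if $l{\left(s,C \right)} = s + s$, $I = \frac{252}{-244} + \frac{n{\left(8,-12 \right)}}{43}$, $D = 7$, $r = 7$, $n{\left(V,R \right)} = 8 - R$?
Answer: $- \frac{38211}{2623} \approx -14.568$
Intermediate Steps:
$I = - \frac{1489}{2623}$ ($I = \frac{252}{-244} + \frac{8 - -12}{43} = 252 \left(- \frac{1}{244}\right) + \left(8 + 12\right) \frac{1}{43} = - \frac{63}{61} + 20 \cdot \frac{1}{43} = - \frac{63}{61} + \frac{20}{43} = - \frac{1489}{2623} \approx -0.56767$)
$l{\left(s,C \right)} = 2 s$
$I - l{\left(r,\frac{16}{D} \right)} = - \frac{1489}{2623} - 2 \cdot 7 = - \frac{1489}{2623} - 14 = - \frac{38211}{2623}$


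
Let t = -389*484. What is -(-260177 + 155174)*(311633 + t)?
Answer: 12952855071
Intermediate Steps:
t = -188276
-(-260177 + 155174)*(311633 + t) = -(-260177 + 155174)*(311633 - 188276) = -(-105003)*123357 = -1*(-12952855071) = 12952855071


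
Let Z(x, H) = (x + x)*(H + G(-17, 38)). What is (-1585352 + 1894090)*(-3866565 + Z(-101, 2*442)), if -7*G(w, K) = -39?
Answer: -8744636143042/7 ≈ -1.2492e+12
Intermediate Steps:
G(w, K) = 39/7 (G(w, K) = -1/7*(-39) = 39/7)
Z(x, H) = 2*x*(39/7 + H) (Z(x, H) = (x + x)*(H + 39/7) = (2*x)*(39/7 + H) = 2*x*(39/7 + H))
(-1585352 + 1894090)*(-3866565 + Z(-101, 2*442)) = (-1585352 + 1894090)*(-3866565 + (2/7)*(-101)*(39 + 7*(2*442))) = 308738*(-3866565 + (2/7)*(-101)*(39 + 7*884)) = 308738*(-3866565 + (2/7)*(-101)*(39 + 6188)) = 308738*(-3866565 + (2/7)*(-101)*6227) = 308738*(-3866565 - 1257854/7) = 308738*(-28323809/7) = -8744636143042/7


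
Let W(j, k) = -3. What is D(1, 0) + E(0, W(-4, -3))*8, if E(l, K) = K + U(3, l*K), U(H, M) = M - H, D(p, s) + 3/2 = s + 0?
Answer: -99/2 ≈ -49.500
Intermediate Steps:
D(p, s) = -3/2 + s (D(p, s) = -3/2 + (s + 0) = -3/2 + s)
E(l, K) = -3 + K + K*l (E(l, K) = K + (l*K - 1*3) = K + (K*l - 3) = K + (-3 + K*l) = -3 + K + K*l)
D(1, 0) + E(0, W(-4, -3))*8 = (-3/2 + 0) + (-3 - 3 - 3*0)*8 = -3/2 + (-3 - 3 + 0)*8 = -3/2 - 6*8 = -3/2 - 48 = -99/2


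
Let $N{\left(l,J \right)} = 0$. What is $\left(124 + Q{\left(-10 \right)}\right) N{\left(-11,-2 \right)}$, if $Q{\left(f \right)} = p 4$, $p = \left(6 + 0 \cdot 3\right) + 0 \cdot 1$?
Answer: $0$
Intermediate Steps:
$p = 6$ ($p = \left(6 + 0\right) + 0 = 6 + 0 = 6$)
$Q{\left(f \right)} = 24$ ($Q{\left(f \right)} = 6 \cdot 4 = 24$)
$\left(124 + Q{\left(-10 \right)}\right) N{\left(-11,-2 \right)} = \left(124 + 24\right) 0 = 148 \cdot 0 = 0$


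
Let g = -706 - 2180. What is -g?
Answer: 2886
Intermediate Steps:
g = -2886
-g = -1*(-2886) = 2886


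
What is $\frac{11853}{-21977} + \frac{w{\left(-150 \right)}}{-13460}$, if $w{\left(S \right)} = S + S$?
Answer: $- \frac{7647414}{14790521} \approx -0.51705$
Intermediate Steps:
$w{\left(S \right)} = 2 S$
$\frac{11853}{-21977} + \frac{w{\left(-150 \right)}}{-13460} = \frac{11853}{-21977} + \frac{2 \left(-150\right)}{-13460} = 11853 \left(- \frac{1}{21977}\right) - - \frac{15}{673} = - \frac{11853}{21977} + \frac{15}{673} = - \frac{7647414}{14790521}$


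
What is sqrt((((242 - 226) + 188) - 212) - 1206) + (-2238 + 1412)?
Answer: -826 + I*sqrt(1214) ≈ -826.0 + 34.843*I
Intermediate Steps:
sqrt((((242 - 226) + 188) - 212) - 1206) + (-2238 + 1412) = sqrt(((16 + 188) - 212) - 1206) - 826 = sqrt((204 - 212) - 1206) - 826 = sqrt(-8 - 1206) - 826 = sqrt(-1214) - 826 = I*sqrt(1214) - 826 = -826 + I*sqrt(1214)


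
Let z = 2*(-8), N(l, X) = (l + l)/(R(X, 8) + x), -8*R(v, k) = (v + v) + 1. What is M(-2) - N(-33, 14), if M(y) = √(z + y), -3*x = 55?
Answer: -1584/527 + 3*I*√2 ≈ -3.0057 + 4.2426*I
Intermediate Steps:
R(v, k) = -⅛ - v/4 (R(v, k) = -((v + v) + 1)/8 = -(2*v + 1)/8 = -(1 + 2*v)/8 = -⅛ - v/4)
x = -55/3 (x = -⅓*55 = -55/3 ≈ -18.333)
N(l, X) = 2*l/(-443/24 - X/4) (N(l, X) = (l + l)/((-⅛ - X/4) - 55/3) = (2*l)/(-443/24 - X/4) = 2*l/(-443/24 - X/4))
z = -16
M(y) = √(-16 + y)
M(-2) - N(-33, 14) = √(-16 - 2) - (-48)*(-33)/(443 + 6*14) = √(-18) - (-48)*(-33)/(443 + 84) = 3*I*√2 - (-48)*(-33)/527 = 3*I*√2 - 1*1584/527 = 3*I*√2 - 1584/527 = -1584/527 + 3*I*√2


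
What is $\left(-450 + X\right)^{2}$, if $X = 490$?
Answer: $1600$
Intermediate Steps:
$\left(-450 + X\right)^{2} = \left(-450 + 490\right)^{2} = 40^{2} = 1600$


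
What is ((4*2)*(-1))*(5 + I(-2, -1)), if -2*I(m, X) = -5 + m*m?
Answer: -44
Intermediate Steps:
I(m, X) = 5/2 - m²/2 (I(m, X) = -(-5 + m*m)/2 = -(-5 + m²)/2 = 5/2 - m²/2)
((4*2)*(-1))*(5 + I(-2, -1)) = ((4*2)*(-1))*(5 + (5/2 - ½*(-2)²)) = (8*(-1))*(5 + (5/2 - ½*4)) = -8*(5 + (5/2 - 2)) = -8*(5 + ½) = -8*11/2 = -44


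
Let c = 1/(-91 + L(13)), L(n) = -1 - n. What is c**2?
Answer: 1/11025 ≈ 9.0703e-5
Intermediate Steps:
c = -1/105 (c = 1/(-91 + (-1 - 1*13)) = 1/(-91 + (-1 - 13)) = 1/(-91 - 14) = 1/(-105) = -1/105 ≈ -0.0095238)
c**2 = (-1/105)**2 = 1/11025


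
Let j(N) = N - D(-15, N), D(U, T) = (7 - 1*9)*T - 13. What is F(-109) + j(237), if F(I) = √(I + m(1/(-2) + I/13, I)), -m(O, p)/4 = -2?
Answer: 724 + I*√101 ≈ 724.0 + 10.05*I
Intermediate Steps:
m(O, p) = 8 (m(O, p) = -4*(-2) = 8)
F(I) = √(8 + I) (F(I) = √(I + 8) = √(8 + I))
D(U, T) = -13 - 2*T (D(U, T) = (7 - 9)*T - 13 = -2*T - 13 = -13 - 2*T)
j(N) = 13 + 3*N (j(N) = N - (-13 - 2*N) = N + (13 + 2*N) = 13 + 3*N)
F(-109) + j(237) = √(8 - 109) + (13 + 3*237) = √(-101) + (13 + 711) = I*√101 + 724 = 724 + I*√101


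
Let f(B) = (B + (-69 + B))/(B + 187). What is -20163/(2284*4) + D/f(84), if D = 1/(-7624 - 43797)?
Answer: -102645836533/46508443344 ≈ -2.2070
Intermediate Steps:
f(B) = (-69 + 2*B)/(187 + B)
D = -1/51421 (D = 1/(-51421) = -1/51421 ≈ -1.9447e-5)
-20163/(2284*4) + D/f(84) = -20163/(2284*4) - (187 + 84)/(-69 + 2*84)/51421 = -20163/9136 - 271/(-69 + 168)/51421 = -20163*1/9136 - 1/(51421*((1/271)*99)) = -20163/9136 - 1/(51421*99/271) = -20163/9136 - 1/51421*271/99 = -20163/9136 - 271/5090679 = -102645836533/46508443344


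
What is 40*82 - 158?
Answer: 3122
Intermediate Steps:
40*82 - 158 = 3280 - 158 = 3122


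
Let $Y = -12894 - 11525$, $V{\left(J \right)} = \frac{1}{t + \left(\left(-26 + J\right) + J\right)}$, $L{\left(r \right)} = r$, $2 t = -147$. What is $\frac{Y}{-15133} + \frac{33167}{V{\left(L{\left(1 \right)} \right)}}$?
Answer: $- \frac{97873612307}{30266} \approx -3.2338 \cdot 10^{6}$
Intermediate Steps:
$t = - \frac{147}{2}$ ($t = \frac{1}{2} \left(-147\right) = - \frac{147}{2} \approx -73.5$)
$V{\left(J \right)} = \frac{1}{- \frac{199}{2} + 2 J}$ ($V{\left(J \right)} = \frac{1}{- \frac{147}{2} + \left(\left(-26 + J\right) + J\right)} = \frac{1}{- \frac{147}{2} + \left(-26 + 2 J\right)} = \frac{1}{- \frac{199}{2} + 2 J}$)
$Y = -24419$ ($Y = -12894 - 11525 = -24419$)
$\frac{Y}{-15133} + \frac{33167}{V{\left(L{\left(1 \right)} \right)}} = - \frac{24419}{-15133} + \frac{33167}{2 \frac{1}{-199 + 4 \cdot 1}} = \left(-24419\right) \left(- \frac{1}{15133}\right) + \frac{33167}{2 \frac{1}{-199 + 4}} = \frac{24419}{15133} + \frac{33167}{2 \frac{1}{-195}} = \frac{24419}{15133} + \frac{33167}{2 \left(- \frac{1}{195}\right)} = \frac{24419}{15133} + \frac{33167}{- \frac{2}{195}} = \frac{24419}{15133} + 33167 \left(- \frac{195}{2}\right) = \frac{24419}{15133} - \frac{6467565}{2} = - \frac{97873612307}{30266}$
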